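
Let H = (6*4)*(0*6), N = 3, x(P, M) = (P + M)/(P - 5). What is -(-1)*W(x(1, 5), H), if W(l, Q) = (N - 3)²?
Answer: 0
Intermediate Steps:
x(P, M) = (M + P)/(-5 + P)
H = 0 (H = 24*0 = 0)
W(l, Q) = 0 (W(l, Q) = (3 - 3)² = 0² = 0)
-(-1)*W(x(1, 5), H) = -(-1)*0 = -1*0 = 0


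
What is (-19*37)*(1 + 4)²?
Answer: -17575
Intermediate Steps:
(-19*37)*(1 + 4)² = -703*5² = -703*25 = -17575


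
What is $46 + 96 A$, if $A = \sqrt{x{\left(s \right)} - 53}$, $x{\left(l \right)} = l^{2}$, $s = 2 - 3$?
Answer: $46 + 192 i \sqrt{13} \approx 46.0 + 692.27 i$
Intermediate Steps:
$s = -1$ ($s = 2 - 3 = -1$)
$A = 2 i \sqrt{13}$ ($A = \sqrt{\left(-1\right)^{2} - 53} = \sqrt{1 - 53} = \sqrt{-52} = 2 i \sqrt{13} \approx 7.2111 i$)
$46 + 96 A = 46 + 96 \cdot 2 i \sqrt{13} = 46 + 192 i \sqrt{13}$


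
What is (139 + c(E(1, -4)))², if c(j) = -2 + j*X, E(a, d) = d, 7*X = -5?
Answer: 958441/49 ≈ 19560.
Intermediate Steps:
X = -5/7 (X = (⅐)*(-5) = -5/7 ≈ -0.71429)
c(j) = -2 - 5*j/7 (c(j) = -2 + j*(-5/7) = -2 - 5*j/7)
(139 + c(E(1, -4)))² = (139 + (-2 - 5/7*(-4)))² = (139 + (-2 + 20/7))² = (139 + 6/7)² = (979/7)² = 958441/49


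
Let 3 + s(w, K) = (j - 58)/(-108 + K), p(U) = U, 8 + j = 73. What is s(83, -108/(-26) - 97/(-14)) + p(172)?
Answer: 2979717/17639 ≈ 168.93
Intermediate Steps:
j = 65 (j = -8 + 73 = 65)
s(w, K) = -3 + 7/(-108 + K) (s(w, K) = -3 + (65 - 58)/(-108 + K) = -3 + 7/(-108 + K))
s(83, -108/(-26) - 97/(-14)) + p(172) = (331 - 3*(-108/(-26) - 97/(-14)))/(-108 + (-108/(-26) - 97/(-14))) + 172 = (331 - 3*(-108*(-1/26) - 97*(-1/14)))/(-108 + (-108*(-1/26) - 97*(-1/14))) + 172 = (331 - 3*(54/13 + 97/14))/(-108 + (54/13 + 97/14)) + 172 = (331 - 3*2017/182)/(-108 + 2017/182) + 172 = (331 - 6051/182)/(-17639/182) + 172 = -182/17639*54191/182 + 172 = -54191/17639 + 172 = 2979717/17639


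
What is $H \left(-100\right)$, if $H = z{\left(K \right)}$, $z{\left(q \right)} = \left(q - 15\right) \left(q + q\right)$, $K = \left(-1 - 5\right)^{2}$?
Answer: $-151200$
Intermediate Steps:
$K = 36$ ($K = \left(-6\right)^{2} = 36$)
$z{\left(q \right)} = 2 q \left(-15 + q\right)$ ($z{\left(q \right)} = \left(-15 + q\right) 2 q = 2 q \left(-15 + q\right)$)
$H = 1512$ ($H = 2 \cdot 36 \left(-15 + 36\right) = 2 \cdot 36 \cdot 21 = 1512$)
$H \left(-100\right) = 1512 \left(-100\right) = -151200$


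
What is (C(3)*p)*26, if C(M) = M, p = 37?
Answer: 2886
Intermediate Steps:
(C(3)*p)*26 = (3*37)*26 = 111*26 = 2886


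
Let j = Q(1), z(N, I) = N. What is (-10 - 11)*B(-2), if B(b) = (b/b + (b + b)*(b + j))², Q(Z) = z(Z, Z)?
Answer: -525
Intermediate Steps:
Q(Z) = Z
j = 1
B(b) = (1 + 2*b*(1 + b))² (B(b) = (b/b + (b + b)*(b + 1))² = (1 + (2*b)*(1 + b))² = (1 + 2*b*(1 + b))²)
(-10 - 11)*B(-2) = (-10 - 11)*(1 + 2*(-2) + 2*(-2)²)² = -21*(1 - 4 + 2*4)² = -21*(1 - 4 + 8)² = -21*5² = -21*25 = -525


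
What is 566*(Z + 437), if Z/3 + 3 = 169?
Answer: 529210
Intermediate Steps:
Z = 498 (Z = -9 + 3*169 = -9 + 507 = 498)
566*(Z + 437) = 566*(498 + 437) = 566*935 = 529210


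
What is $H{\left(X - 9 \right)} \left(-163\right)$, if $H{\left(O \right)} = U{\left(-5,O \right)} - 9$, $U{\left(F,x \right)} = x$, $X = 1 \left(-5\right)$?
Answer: $3749$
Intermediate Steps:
$X = -5$
$H{\left(O \right)} = -9 + O$ ($H{\left(O \right)} = O - 9 = -9 + O$)
$H{\left(X - 9 \right)} \left(-163\right) = \left(-9 - 14\right) \left(-163\right) = \left(-23\right) \left(-163\right) = 3749$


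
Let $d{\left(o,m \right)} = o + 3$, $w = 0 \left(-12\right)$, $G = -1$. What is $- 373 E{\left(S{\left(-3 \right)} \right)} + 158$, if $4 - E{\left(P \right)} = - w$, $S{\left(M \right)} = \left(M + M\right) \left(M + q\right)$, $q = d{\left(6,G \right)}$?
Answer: $-1334$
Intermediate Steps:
$w = 0$
$d{\left(o,m \right)} = 3 + o$
$q = 9$ ($q = 3 + 6 = 9$)
$S{\left(M \right)} = 2 M \left(9 + M\right)$ ($S{\left(M \right)} = \left(M + M\right) \left(M + 9\right) = 2 M \left(9 + M\right)$)
$E{\left(P \right)} = 4$ ($E{\left(P \right)} = 4 - \left(-1\right) 0 = 4 - 0 = 4 + 0 = 4$)
$- 373 E{\left(S{\left(-3 \right)} \right)} + 158 = \left(-373\right) 4 + 158 = -1492 + 158 = -1334$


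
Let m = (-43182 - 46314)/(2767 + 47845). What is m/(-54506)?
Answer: 11187/344832209 ≈ 3.2442e-5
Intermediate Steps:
m = -22374/12653 (m = -89496/50612 = -89496*1/50612 = -22374/12653 ≈ -1.7683)
m/(-54506) = -22374/12653/(-54506) = -22374/12653*(-1/54506) = 11187/344832209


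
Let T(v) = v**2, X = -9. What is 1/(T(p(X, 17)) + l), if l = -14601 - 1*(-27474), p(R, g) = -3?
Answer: 1/12882 ≈ 7.7628e-5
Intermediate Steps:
l = 12873 (l = -14601 + 27474 = 12873)
1/(T(p(X, 17)) + l) = 1/((-3)**2 + 12873) = 1/(9 + 12873) = 1/12882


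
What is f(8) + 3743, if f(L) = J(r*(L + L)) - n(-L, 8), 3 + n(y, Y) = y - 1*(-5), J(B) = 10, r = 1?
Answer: 3759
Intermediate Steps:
n(y, Y) = 2 + y (n(y, Y) = -3 + (y - 1*(-5)) = -3 + (y + 5) = -3 + (5 + y) = 2 + y)
f(L) = 8 + L (f(L) = 10 - (2 - L) = 10 + (-2 + L) = 8 + L)
f(8) + 3743 = (8 + 8) + 3743 = 16 + 3743 = 3759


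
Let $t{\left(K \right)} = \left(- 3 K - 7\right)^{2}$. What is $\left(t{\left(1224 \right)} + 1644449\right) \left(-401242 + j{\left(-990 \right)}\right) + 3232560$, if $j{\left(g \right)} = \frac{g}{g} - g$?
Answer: $-6075602819430$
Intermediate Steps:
$t{\left(K \right)} = \left(-7 - 3 K\right)^{2}$
$j{\left(g \right)} = 1 - g$
$\left(t{\left(1224 \right)} + 1644449\right) \left(-401242 + j{\left(-990 \right)}\right) + 3232560 = \left(\left(7 + 3 \cdot 1224\right)^{2} + 1644449\right) \left(-401242 + \left(1 - -990\right)\right) + 3232560 = \left(\left(7 + 3672\right)^{2} + 1644449\right) \left(-401242 + \left(1 + 990\right)\right) + 3232560 = \left(3679^{2} + 1644449\right) \left(-401242 + 991\right) + 3232560 = \left(13535041 + 1644449\right) \left(-400251\right) + 3232560 = 15179490 \left(-400251\right) + 3232560 = -6075606051990 + 3232560 = -6075602819430$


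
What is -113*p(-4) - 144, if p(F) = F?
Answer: 308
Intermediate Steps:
-113*p(-4) - 144 = -113*(-4) - 144 = 452 - 144 = 308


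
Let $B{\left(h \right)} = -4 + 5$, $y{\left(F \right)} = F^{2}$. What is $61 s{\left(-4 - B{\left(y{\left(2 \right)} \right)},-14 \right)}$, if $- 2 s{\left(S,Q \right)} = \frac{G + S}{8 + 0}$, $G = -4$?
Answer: $\frac{549}{16} \approx 34.313$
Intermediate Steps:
$B{\left(h \right)} = 1$
$s{\left(S,Q \right)} = \frac{1}{4} - \frac{S}{16}$ ($s{\left(S,Q \right)} = - \frac{\left(-4 + S\right) \frac{1}{8 + 0}}{2} = - \frac{\left(-4 + S\right) \frac{1}{8}}{2} = - \frac{- \frac{1}{2} + \frac{S}{8}}{2} = \frac{1}{4} - \frac{S}{16}$)
$61 s{\left(-4 - B{\left(y{\left(2 \right)} \right)},-14 \right)} = 61 \left(\frac{1}{4} - \frac{-4 - 1}{16}\right) = 61 \left(\frac{1}{4} - - \frac{5}{16}\right) = 61 \left(\frac{1}{4} + \frac{5}{16}\right) = 61 \cdot \frac{9}{16} = \frac{549}{16}$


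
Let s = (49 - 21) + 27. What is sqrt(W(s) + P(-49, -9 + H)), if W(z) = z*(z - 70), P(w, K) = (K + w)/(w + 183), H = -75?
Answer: I*sqrt(14831522)/134 ≈ 28.74*I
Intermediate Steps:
P(w, K) = (K + w)/(183 + w)
s = 55 (s = 28 + 27 = 55)
W(z) = z*(-70 + z)
sqrt(W(s) + P(-49, -9 + H)) = sqrt(55*(-70 + 55) + ((-9 - 75) - 49)/(183 - 49)) = sqrt(55*(-15) + (-84 - 49)/134) = sqrt(-825 + (1/134)*(-133)) = sqrt(-825 - 133/134) = sqrt(-110683/134) = I*sqrt(14831522)/134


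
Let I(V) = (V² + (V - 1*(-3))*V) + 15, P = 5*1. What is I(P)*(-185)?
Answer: -14800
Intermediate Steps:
P = 5
I(V) = 15 + V² + V*(3 + V) (I(V) = (V² + (V + 3)*V) + 15 = (V² + (3 + V)*V) + 15 = (V² + V*(3 + V)) + 15 = 15 + V² + V*(3 + V))
I(P)*(-185) = (15 + 2*5² + 3*5)*(-185) = (15 + 2*25 + 15)*(-185) = (15 + 50 + 15)*(-185) = 80*(-185) = -14800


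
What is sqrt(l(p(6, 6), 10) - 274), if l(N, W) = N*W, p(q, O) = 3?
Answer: 2*I*sqrt(61) ≈ 15.62*I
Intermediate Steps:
sqrt(l(p(6, 6), 10) - 274) = sqrt(3*10 - 274) = sqrt(30 - 274) = sqrt(-244) = 2*I*sqrt(61)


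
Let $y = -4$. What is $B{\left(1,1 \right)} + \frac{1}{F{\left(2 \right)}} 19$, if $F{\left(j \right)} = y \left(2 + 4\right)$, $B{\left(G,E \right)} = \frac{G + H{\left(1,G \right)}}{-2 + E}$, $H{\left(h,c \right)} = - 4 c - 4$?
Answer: $\frac{149}{24} \approx 6.2083$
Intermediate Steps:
$H{\left(h,c \right)} = -4 - 4 c$
$B{\left(G,E \right)} = \frac{-4 - 3 G}{-2 + E}$ ($B{\left(G,E \right)} = \frac{G - \left(4 + 4 G\right)}{-2 + E} = \frac{-4 - 3 G}{-2 + E}$)
$F{\left(j \right)} = -24$ ($F{\left(j \right)} = - 4 \left(2 + 4\right) = \left(-4\right) 6 = -24$)
$B{\left(1,1 \right)} + \frac{1}{F{\left(2 \right)}} 19 = \frac{-4 - 3}{-2 + 1} + \frac{1}{-24} \cdot 19 = \frac{-4 - 3}{-1} - \frac{19}{24} = \left(-1\right) \left(-7\right) - \frac{19}{24} = 7 - \frac{19}{24} = \frac{149}{24}$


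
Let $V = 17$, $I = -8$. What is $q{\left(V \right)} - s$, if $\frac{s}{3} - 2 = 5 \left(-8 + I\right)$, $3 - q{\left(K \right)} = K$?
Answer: $220$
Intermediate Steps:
$q{\left(K \right)} = 3 - K$
$s = -234$ ($s = 6 + 3 \cdot 5 \left(-8 - 8\right) = 6 + 3 \cdot 5 \left(-16\right) = 6 + 3 \left(-80\right) = 6 - 240 = -234$)
$q{\left(V \right)} - s = \left(3 - 17\right) - -234 = \left(3 - 17\right) + 234 = -14 + 234 = 220$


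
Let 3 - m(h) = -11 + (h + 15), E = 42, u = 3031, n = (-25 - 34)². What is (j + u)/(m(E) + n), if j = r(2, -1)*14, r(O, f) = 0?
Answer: 3031/3438 ≈ 0.88162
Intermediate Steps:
n = 3481 (n = (-59)² = 3481)
j = 0 (j = 0*14 = 0)
m(h) = -1 - h (m(h) = 3 - (-11 + (h + 15)) = 3 - (-11 + (15 + h)) = 3 - (4 + h) = 3 + (-4 - h) = -1 - h)
(j + u)/(m(E) + n) = (0 + 3031)/((-1 - 1*42) + 3481) = 3031/((-1 - 42) + 3481) = 3031/(-43 + 3481) = 3031/3438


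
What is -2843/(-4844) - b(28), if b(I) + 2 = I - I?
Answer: 12531/4844 ≈ 2.5869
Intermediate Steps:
b(I) = -2 (b(I) = -2 + (I - I) = -2 + 0 = -2)
-2843/(-4844) - b(28) = -2843/(-4844) - 1*(-2) = -2843*(-1/4844) + 2 = 2843/4844 + 2 = 12531/4844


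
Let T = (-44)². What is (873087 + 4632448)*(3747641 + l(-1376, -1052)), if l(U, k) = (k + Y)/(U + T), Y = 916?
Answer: 41265534711753/2 ≈ 2.0633e+13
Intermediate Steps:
T = 1936
l(U, k) = (916 + k)/(1936 + U) (l(U, k) = (k + 916)/(U + 1936) = (916 + k)/(1936 + U))
(873087 + 4632448)*(3747641 + l(-1376, -1052)) = (873087 + 4632448)*(3747641 + (916 - 1052)/(1936 - 1376)) = 5505535*(3747641 - 136/560) = 5505535*(3747641 + (1/560)*(-136)) = 5505535*(3747641 - 17/70) = 5505535*(262334853/70) = 41265534711753/2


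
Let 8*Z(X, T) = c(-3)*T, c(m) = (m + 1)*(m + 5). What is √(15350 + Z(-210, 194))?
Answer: √15253 ≈ 123.50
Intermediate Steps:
c(m) = (1 + m)*(5 + m)
Z(X, T) = -T/2 (Z(X, T) = ((5 + (-3)² + 6*(-3))*T)/8 = ((5 + 9 - 18)*T)/8 = (-4*T)/8 = -T/2)
√(15350 + Z(-210, 194)) = √(15350 - ½*194) = √(15350 - 97) = √15253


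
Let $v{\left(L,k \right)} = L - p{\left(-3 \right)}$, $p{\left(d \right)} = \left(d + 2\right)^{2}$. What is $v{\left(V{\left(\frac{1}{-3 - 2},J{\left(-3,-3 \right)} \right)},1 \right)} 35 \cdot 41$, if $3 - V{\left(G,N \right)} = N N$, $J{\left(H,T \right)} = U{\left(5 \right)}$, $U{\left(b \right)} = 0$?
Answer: $2870$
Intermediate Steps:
$J{\left(H,T \right)} = 0$
$p{\left(d \right)} = \left(2 + d\right)^{2}$
$V{\left(G,N \right)} = 3 - N^{2}$ ($V{\left(G,N \right)} = 3 - N N = 3 - N^{2}$)
$v{\left(L,k \right)} = -1 + L$ ($v{\left(L,k \right)} = L - \left(2 - 3\right)^{2} = L - \left(-1\right)^{2} = L - 1 = -1 + L$)
$v{\left(V{\left(\frac{1}{-3 - 2},J{\left(-3,-3 \right)} \right)},1 \right)} 35 \cdot 41 = \left(-1 + \left(3 - 0^{2}\right)\right) 35 \cdot 41 = \left(-1 + \left(3 - 0\right)\right) 35 \cdot 41 = \left(-1 + \left(3 + 0\right)\right) 35 \cdot 41 = \left(-1 + 3\right) 35 \cdot 41 = 2 \cdot 35 \cdot 41 = 70 \cdot 41 = 2870$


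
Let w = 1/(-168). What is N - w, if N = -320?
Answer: -53759/168 ≈ -319.99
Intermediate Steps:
w = -1/168 ≈ -0.0059524
N - w = -320 - 1*(-1/168) = -320 + 1/168 = -53759/168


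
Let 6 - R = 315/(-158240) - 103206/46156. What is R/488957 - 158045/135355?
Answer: -3186919106224055/2729423012545504 ≈ -1.1676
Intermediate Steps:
R = 3008410461/365186272 (R = 6 - (315/(-158240) - 103206/46156) = 6 - (315*(-1/158240) - 103206*1/46156) = 6 - (-63/31648 - 51603/23078) = 6 - 1*(-817292829/365186272) = 6 + 817292829/365186272 = 3008410461/365186272 ≈ 8.2380)
R/488957 - 158045/135355 = (3008410461/365186272)/488957 - 158045/135355 = (3008410461/365186272)*(1/488957) - 158045*1/135355 = 429772923/25508626285472 - 31609/27071 = -3186919106224055/2729423012545504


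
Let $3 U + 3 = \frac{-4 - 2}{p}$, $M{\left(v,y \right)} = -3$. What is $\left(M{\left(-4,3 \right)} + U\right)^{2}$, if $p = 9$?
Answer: $\frac{1444}{81} \approx 17.827$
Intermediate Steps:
$U = - \frac{11}{9}$ ($U = -1 + \frac{\left(-4 - 2\right) \frac{1}{9}}{3} = -1 + \frac{\left(-6\right) \frac{1}{9}}{3} = -1 + \frac{1}{3} \left(- \frac{2}{3}\right) = -1 - \frac{2}{9} = - \frac{11}{9} \approx -1.2222$)
$\left(M{\left(-4,3 \right)} + U\right)^{2} = \left(-3 - \frac{11}{9}\right)^{2} = \left(- \frac{38}{9}\right)^{2} = \frac{1444}{81}$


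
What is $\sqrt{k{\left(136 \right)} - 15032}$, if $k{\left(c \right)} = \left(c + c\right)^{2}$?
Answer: $2 \sqrt{14738} \approx 242.8$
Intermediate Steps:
$k{\left(c \right)} = 4 c^{2}$ ($k{\left(c \right)} = \left(2 c\right)^{2} = 4 c^{2}$)
$\sqrt{k{\left(136 \right)} - 15032} = \sqrt{4 \cdot 136^{2} - 15032} = \sqrt{4 \cdot 18496 - 15032} = \sqrt{73984 - 15032} = \sqrt{58952} = 2 \sqrt{14738}$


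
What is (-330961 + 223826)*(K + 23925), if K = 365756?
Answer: -41748473935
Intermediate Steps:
(-330961 + 223826)*(K + 23925) = (-330961 + 223826)*(365756 + 23925) = -107135*389681 = -41748473935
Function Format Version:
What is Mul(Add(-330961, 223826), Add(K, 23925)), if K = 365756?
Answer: -41748473935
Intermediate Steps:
Mul(Add(-330961, 223826), Add(K, 23925)) = Mul(Add(-330961, 223826), Add(365756, 23925)) = Mul(-107135, 389681) = -41748473935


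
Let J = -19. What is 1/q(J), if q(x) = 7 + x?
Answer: -1/12 ≈ -0.083333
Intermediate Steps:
1/q(J) = 1/(7 - 19) = 1/(-12) = -1/12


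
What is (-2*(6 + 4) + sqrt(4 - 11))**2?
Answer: (20 - I*sqrt(7))**2 ≈ 393.0 - 105.83*I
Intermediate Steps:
(-2*(6 + 4) + sqrt(4 - 11))**2 = (-2*10 + sqrt(-7))**2 = (-20 + I*sqrt(7))**2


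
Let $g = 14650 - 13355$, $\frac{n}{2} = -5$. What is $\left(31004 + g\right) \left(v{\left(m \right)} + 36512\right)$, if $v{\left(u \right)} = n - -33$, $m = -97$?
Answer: $1180043965$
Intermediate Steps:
$n = -10$ ($n = 2 \left(-5\right) = -10$)
$g = 1295$ ($g = 14650 - 13355 = 1295$)
$v{\left(u \right)} = 23$ ($v{\left(u \right)} = -10 - -33 = -10 + 33 = 23$)
$\left(31004 + g\right) \left(v{\left(m \right)} + 36512\right) = \left(31004 + 1295\right) \left(23 + 36512\right) = 32299 \cdot 36535 = 1180043965$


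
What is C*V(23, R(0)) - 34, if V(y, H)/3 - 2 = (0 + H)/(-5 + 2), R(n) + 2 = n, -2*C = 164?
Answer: -690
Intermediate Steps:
C = -82 (C = -½*164 = -82)
R(n) = -2 + n
V(y, H) = 6 - H (V(y, H) = 6 + 3*((0 + H)/(-5 + 2)) = 6 + 3*(H/(-3)) = 6 + 3*(H*(-⅓)) = 6 + 3*(-H/3) = 6 - H)
C*V(23, R(0)) - 34 = -82*(6 - (-2 + 0)) - 34 = -82*(6 - 1*(-2)) - 34 = -82*(6 + 2) - 34 = -82*8 - 34 = -656 - 34 = -690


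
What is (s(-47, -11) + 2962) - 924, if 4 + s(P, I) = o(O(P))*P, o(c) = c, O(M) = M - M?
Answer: 2034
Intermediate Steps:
O(M) = 0
s(P, I) = -4 (s(P, I) = -4 + 0*P = -4 + 0 = -4)
(s(-47, -11) + 2962) - 924 = (-4 + 2962) - 924 = 2958 - 924 = 2034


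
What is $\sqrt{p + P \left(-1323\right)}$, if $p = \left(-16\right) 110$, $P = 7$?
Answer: $i \sqrt{11021} \approx 104.98 i$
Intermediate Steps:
$p = -1760$
$\sqrt{p + P \left(-1323\right)} = \sqrt{-1760 + 7 \left(-1323\right)} = \sqrt{-1760 - 9261} = \sqrt{-11021} = i \sqrt{11021}$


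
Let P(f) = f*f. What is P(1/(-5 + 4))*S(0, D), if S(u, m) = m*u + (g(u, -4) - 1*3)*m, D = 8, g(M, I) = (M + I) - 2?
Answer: -72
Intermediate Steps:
P(f) = f²
g(M, I) = -2 + I + M (g(M, I) = (I + M) - 2 = -2 + I + M)
S(u, m) = m*u + m*(-9 + u) (S(u, m) = m*u + ((-2 - 4 + u) - 1*3)*m = m*u + ((-6 + u) - 3)*m = m*u + (-9 + u)*m = m*u + m*(-9 + u))
P(1/(-5 + 4))*S(0, D) = (1/(-5 + 4))²*(8*(-9 + 2*0)) = (1/(-1))²*(8*(-9 + 0)) = (-1)²*(8*(-9)) = 1*(-72) = -72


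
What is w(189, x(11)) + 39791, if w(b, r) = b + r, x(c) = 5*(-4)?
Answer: 39960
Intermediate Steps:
x(c) = -20
w(189, x(11)) + 39791 = (189 - 20) + 39791 = 169 + 39791 = 39960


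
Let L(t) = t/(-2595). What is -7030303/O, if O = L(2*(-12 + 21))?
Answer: 6081212095/6 ≈ 1.0135e+9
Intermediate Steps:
L(t) = -t/2595 (L(t) = t*(-1/2595) = -t/2595)
O = -6/865 (O = -2*(-12 + 21)/2595 = -2*9/2595 = -1/2595*18 = -6/865 ≈ -0.0069364)
-7030303/O = -7030303/(-6/865) = -7030303*(-865/6) = 6081212095/6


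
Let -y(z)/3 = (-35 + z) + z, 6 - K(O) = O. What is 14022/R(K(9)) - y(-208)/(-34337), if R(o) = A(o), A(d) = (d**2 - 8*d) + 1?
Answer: 240759708/583729 ≈ 412.45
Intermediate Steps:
K(O) = 6 - O
y(z) = 105 - 6*z (y(z) = -3*((-35 + z) + z) = -3*(-35 + 2*z) = 105 - 6*z)
A(d) = 1 + d**2 - 8*d
R(o) = 1 + o**2 - 8*o
14022/R(K(9)) - y(-208)/(-34337) = 14022/(1 + (6 - 1*9)**2 - 8*(6 - 1*9)) - (105 - 6*(-208))/(-34337) = 14022/(1 + (6 - 9)**2 - 8*(6 - 9)) - (105 + 1248)*(-1/34337) = 14022/(1 + (-3)**2 - 8*(-3)) - 1*1353*(-1/34337) = 14022/(1 + 9 + 24) - 1353*(-1/34337) = 14022/34 + 1353/34337 = 14022*(1/34) + 1353/34337 = 7011/17 + 1353/34337 = 240759708/583729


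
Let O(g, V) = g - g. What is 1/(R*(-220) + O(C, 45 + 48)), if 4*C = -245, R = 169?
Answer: -1/37180 ≈ -2.6896e-5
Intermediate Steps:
C = -245/4 (C = (¼)*(-245) = -245/4 ≈ -61.250)
O(g, V) = 0
1/(R*(-220) + O(C, 45 + 48)) = 1/(169*(-220) + 0) = 1/(-37180 + 0) = 1/(-37180) = -1/37180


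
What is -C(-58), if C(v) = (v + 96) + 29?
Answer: -67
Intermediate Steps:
C(v) = 125 + v (C(v) = (96 + v) + 29 = 125 + v)
-C(-58) = -(125 - 58) = -1*67 = -67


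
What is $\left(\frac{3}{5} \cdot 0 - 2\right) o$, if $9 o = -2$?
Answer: $\frac{4}{9} \approx 0.44444$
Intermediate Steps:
$o = - \frac{2}{9}$ ($o = \frac{1}{9} \left(-2\right) = - \frac{2}{9} \approx -0.22222$)
$\left(\frac{3}{5} \cdot 0 - 2\right) o = \left(\frac{3}{5} \cdot 0 - 2\right) \left(- \frac{2}{9}\right) = \left(0 - 2\right) \left(- \frac{2}{9}\right) = \left(-2\right) \left(- \frac{2}{9}\right) = \frac{4}{9}$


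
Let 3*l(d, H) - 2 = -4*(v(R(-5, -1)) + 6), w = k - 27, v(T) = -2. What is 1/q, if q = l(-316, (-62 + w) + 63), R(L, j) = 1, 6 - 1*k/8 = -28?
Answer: -3/14 ≈ -0.21429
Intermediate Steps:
k = 272 (k = 48 - 8*(-28) = 48 + 224 = 272)
w = 245 (w = 272 - 27 = 245)
l(d, H) = -14/3 (l(d, H) = 2/3 + (-4*(-2 + 6))/3 = 2/3 + (-4*4)/3 = 2/3 + (1/3)*(-16) = 2/3 - 16/3 = -14/3)
q = -14/3 ≈ -4.6667
1/q = 1/(-14/3) = -3/14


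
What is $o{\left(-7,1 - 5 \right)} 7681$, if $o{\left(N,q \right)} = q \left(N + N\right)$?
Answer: $430136$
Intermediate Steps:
$o{\left(N,q \right)} = 2 N q$ ($o{\left(N,q \right)} = q 2 N = 2 N q$)
$o{\left(-7,1 - 5 \right)} 7681 = 2 \left(-7\right) \left(1 - 5\right) 7681 = 2 \left(-7\right) \left(-4\right) 7681 = 56 \cdot 7681 = 430136$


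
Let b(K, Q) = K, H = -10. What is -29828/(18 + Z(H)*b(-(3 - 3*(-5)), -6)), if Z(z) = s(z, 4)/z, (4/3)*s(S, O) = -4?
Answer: -149140/63 ≈ -2367.3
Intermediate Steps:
s(S, O) = -3 (s(S, O) = (¾)*(-4) = -3)
Z(z) = -3/z
-29828/(18 + Z(H)*b(-(3 - 3*(-5)), -6)) = -29828/(18 + (-3/(-10))*(-(3 - 3*(-5)))) = -29828/(18 + (-3*(-⅒))*(-(3 + 15))) = -29828/(18 + 3*(-1*18)/10) = -29828/(18 + (3/10)*(-18)) = -29828/(18 - 27/5) = -29828/63/5 = -29828*5/63 = -149140/63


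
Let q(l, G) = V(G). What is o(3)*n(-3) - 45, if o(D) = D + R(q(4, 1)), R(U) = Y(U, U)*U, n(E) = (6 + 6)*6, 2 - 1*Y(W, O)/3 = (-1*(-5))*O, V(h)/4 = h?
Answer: -15381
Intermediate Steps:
V(h) = 4*h
Y(W, O) = 6 - 15*O (Y(W, O) = 6 - 3*(-1*(-5))*O = 6 - 15*O)
q(l, G) = 4*G
n(E) = 72 (n(E) = 12*6 = 72)
R(U) = U*(6 - 15*U) (R(U) = (6 - 15*U)*U = U*(6 - 15*U))
o(D) = -216 + D (o(D) = D + 3*(4*1)*(2 - 20) = D + 3*4*(2 - 5*4) = D + 3*4*(2 - 20) = D + 3*4*(-18) = D - 216 = -216 + D)
o(3)*n(-3) - 45 = (-216 + 3)*72 - 45 = -213*72 - 45 = -15336 - 45 = -15381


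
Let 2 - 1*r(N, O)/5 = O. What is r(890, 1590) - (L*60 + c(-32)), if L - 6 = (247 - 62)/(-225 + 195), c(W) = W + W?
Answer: -7866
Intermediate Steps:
r(N, O) = 10 - 5*O
c(W) = 2*W
L = -1/6 (L = 6 + (247 - 62)/(-225 + 195) = 6 + 185/(-30) = 6 + 185*(-1/30) = 6 - 37/6 = -1/6 ≈ -0.16667)
r(890, 1590) - (L*60 + c(-32)) = (10 - 5*1590) - (-1/6*60 + 2*(-32)) = (10 - 7950) - (-10 - 64) = -7940 - 1*(-74) = -7940 + 74 = -7866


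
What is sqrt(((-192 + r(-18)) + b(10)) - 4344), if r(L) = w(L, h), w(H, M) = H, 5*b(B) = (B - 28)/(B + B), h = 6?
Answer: 3*I*sqrt(50602)/10 ≈ 67.485*I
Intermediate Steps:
b(B) = (-28 + B)/(10*B) (b(B) = ((B - 28)/(B + B))/5 = ((-28 + B)/((2*B)))/5 = ((-28 + B)*(1/(2*B)))/5 = ((-28 + B)/(2*B))/5 = (-28 + B)/(10*B))
r(L) = L
sqrt(((-192 + r(-18)) + b(10)) - 4344) = sqrt(((-192 - 18) + (1/10)*(-28 + 10)/10) - 4344) = sqrt((-210 + (1/10)*(1/10)*(-18)) - 4344) = sqrt((-210 - 9/50) - 4344) = sqrt(-10509/50 - 4344) = sqrt(-227709/50) = 3*I*sqrt(50602)/10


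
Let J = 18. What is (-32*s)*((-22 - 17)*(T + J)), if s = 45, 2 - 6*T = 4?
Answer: 992160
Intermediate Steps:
T = -1/3 (T = 1/3 - 1/6*4 = 1/3 - 2/3 = -1/3 ≈ -0.33333)
(-32*s)*((-22 - 17)*(T + J)) = (-32*45)*((-22 - 17)*(-1/3 + 18)) = -(-56160)*53/3 = -1440*(-689) = 992160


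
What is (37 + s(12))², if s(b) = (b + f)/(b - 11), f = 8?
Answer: 3249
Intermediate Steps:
s(b) = (8 + b)/(-11 + b) (s(b) = (b + 8)/(b - 11) = (8 + b)/(-11 + b))
(37 + s(12))² = (37 + (8 + 12)/(-11 + 12))² = (37 + 20/1)² = (37 + 1*20)² = (37 + 20)² = 57² = 3249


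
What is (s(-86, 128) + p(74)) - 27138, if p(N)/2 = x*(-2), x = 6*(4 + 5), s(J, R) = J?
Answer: -27440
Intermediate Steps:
x = 54 (x = 6*9 = 54)
p(N) = -216 (p(N) = 2*(54*(-2)) = 2*(-108) = -216)
(s(-86, 128) + p(74)) - 27138 = (-86 - 216) - 27138 = -302 - 27138 = -27440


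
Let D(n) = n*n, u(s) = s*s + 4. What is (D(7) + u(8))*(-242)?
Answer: -28314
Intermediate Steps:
u(s) = 4 + s² (u(s) = s² + 4 = 4 + s²)
D(n) = n²
(D(7) + u(8))*(-242) = (7² + (4 + 8²))*(-242) = (49 + (4 + 64))*(-242) = (49 + 68)*(-242) = 117*(-242) = -28314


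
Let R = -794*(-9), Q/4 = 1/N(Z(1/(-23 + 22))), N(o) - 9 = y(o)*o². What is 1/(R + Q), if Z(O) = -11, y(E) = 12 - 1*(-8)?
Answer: 2429/17357638 ≈ 0.00013994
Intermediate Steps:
y(E) = 20 (y(E) = 12 + 8 = 20)
N(o) = 9 + 20*o²
Q = 4/2429 (Q = 4/(9 + 20*(-11)²) = 4/(9 + 20*121) = 4/(9 + 2420) = 4/2429 ≈ 0.0016468)
R = 7146
1/(R + Q) = 1/(7146 + 4/2429) = 1/(17357638/2429) = 2429/17357638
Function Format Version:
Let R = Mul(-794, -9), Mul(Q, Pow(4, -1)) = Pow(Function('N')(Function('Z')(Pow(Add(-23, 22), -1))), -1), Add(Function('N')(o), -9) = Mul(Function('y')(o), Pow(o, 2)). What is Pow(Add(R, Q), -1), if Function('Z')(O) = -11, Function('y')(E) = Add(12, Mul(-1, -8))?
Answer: Rational(2429, 17357638) ≈ 0.00013994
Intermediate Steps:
Function('y')(E) = 20 (Function('y')(E) = Add(12, 8) = 20)
Function('N')(o) = Add(9, Mul(20, Pow(o, 2)))
Q = Rational(4, 2429) (Q = Mul(4, Pow(Add(9, Mul(20, Pow(-11, 2))), -1)) = Mul(4, Pow(Add(9, Mul(20, 121)), -1)) = Mul(4, Pow(Add(9, 2420), -1)) = Mul(4, Pow(2429, -1)) = Mul(4, Rational(1, 2429)) = Rational(4, 2429) ≈ 0.0016468)
R = 7146
Pow(Add(R, Q), -1) = Pow(Add(7146, Rational(4, 2429)), -1) = Pow(Rational(17357638, 2429), -1) = Rational(2429, 17357638)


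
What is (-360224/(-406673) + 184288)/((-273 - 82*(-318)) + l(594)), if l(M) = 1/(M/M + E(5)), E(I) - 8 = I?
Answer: 1049234396672/146907774539 ≈ 7.1421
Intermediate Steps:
E(I) = 8 + I
l(M) = 1/14 (l(M) = 1/(M/M + (8 + 5)) = 1/(1 + 13) = 1/14)
(-360224/(-406673) + 184288)/((-273 - 82*(-318)) + l(594)) = (-360224/(-406673) + 184288)/((-273 - 82*(-318)) + 1/14) = (-360224*(-1/406673) + 184288)/((-273 + 26076) + 1/14) = (360224/406673 + 184288)/(25803 + 1/14) = 74945314048/(406673*(361243/14)) = (74945314048/406673)*(14/361243) = 1049234396672/146907774539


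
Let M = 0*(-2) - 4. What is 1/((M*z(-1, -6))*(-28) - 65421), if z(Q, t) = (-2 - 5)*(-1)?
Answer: -1/64637 ≈ -1.5471e-5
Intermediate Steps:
M = -4 (M = 0 - 4 = -4)
z(Q, t) = 7 (z(Q, t) = -7*(-1) = 7)
1/((M*z(-1, -6))*(-28) - 65421) = 1/(-4*7*(-28) - 65421) = 1/(-28*(-28) - 65421) = 1/(784 - 65421) = 1/(-64637) = -1/64637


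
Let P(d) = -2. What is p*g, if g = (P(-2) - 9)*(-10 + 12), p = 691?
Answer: -15202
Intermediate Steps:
g = -22 (g = (-2 - 9)*(-10 + 12) = -11*2 = -22)
p*g = 691*(-22) = -15202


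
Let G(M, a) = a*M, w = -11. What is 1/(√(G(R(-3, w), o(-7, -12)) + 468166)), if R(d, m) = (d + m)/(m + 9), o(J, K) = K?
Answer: √468082/468082 ≈ 0.0014616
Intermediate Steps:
R(d, m) = (d + m)/(9 + m)
G(M, a) = M*a
1/(√(G(R(-3, w), o(-7, -12)) + 468166)) = 1/(√(((-3 - 11)/(9 - 11))*(-12) + 468166)) = 1/(√((-14/(-2))*(-12) + 468166)) = 1/(√(-½*(-14)*(-12) + 468166)) = 1/(√(7*(-12) + 468166)) = 1/(√(-84 + 468166)) = 1/(√468082) = √468082/468082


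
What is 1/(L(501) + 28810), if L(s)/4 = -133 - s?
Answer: 1/26274 ≈ 3.8060e-5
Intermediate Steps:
L(s) = -532 - 4*s (L(s) = 4*(-133 - s) = -532 - 4*s)
1/(L(501) + 28810) = 1/((-532 - 4*501) + 28810) = 1/((-532 - 2004) + 28810) = 1/(-2536 + 28810) = 1/26274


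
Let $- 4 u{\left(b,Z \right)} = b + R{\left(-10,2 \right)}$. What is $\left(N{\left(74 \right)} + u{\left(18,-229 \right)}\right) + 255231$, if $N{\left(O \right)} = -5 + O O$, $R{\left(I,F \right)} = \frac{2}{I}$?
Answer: $\frac{5213951}{20} \approx 2.607 \cdot 10^{5}$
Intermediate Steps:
$N{\left(O \right)} = -5 + O^{2}$
$u{\left(b,Z \right)} = \frac{1}{20} - \frac{b}{4}$ ($u{\left(b,Z \right)} = - \frac{b + \frac{2}{-10}}{4} = - \frac{b + 2 \left(- \frac{1}{10}\right)}{4} = - \frac{b - \frac{1}{5}}{4} = - \frac{- \frac{1}{5} + b}{4} = \frac{1}{20} - \frac{b}{4}$)
$\left(N{\left(74 \right)} + u{\left(18,-229 \right)}\right) + 255231 = \left(\left(-5 + 74^{2}\right) + \left(\frac{1}{20} - \frac{9}{2}\right)\right) + 255231 = \left(\left(-5 + 5476\right) + \left(\frac{1}{20} - \frac{9}{2}\right)\right) + 255231 = \left(5471 - \frac{89}{20}\right) + 255231 = \frac{109331}{20} + 255231 = \frac{5213951}{20}$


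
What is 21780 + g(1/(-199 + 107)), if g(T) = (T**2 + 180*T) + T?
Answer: 184329269/8464 ≈ 21778.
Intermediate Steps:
g(T) = T**2 + 181*T
21780 + g(1/(-199 + 107)) = 21780 + (181 + 1/(-199 + 107))/(-199 + 107) = 21780 + (181 + 1/(-92))/(-92) = 21780 - (181 - 1/92)/92 = 21780 - 1/92*16651/92 = 21780 - 16651/8464 = 184329269/8464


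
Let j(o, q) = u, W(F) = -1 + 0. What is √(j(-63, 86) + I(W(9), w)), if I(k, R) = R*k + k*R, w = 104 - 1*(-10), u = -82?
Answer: I*√310 ≈ 17.607*I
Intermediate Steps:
W(F) = -1
j(o, q) = -82
w = 114 (w = 104 + 10 = 114)
I(k, R) = 2*R*k (I(k, R) = R*k + R*k = 2*R*k)
√(j(-63, 86) + I(W(9), w)) = √(-82 + 2*114*(-1)) = √(-82 - 228) = √(-310) = I*√310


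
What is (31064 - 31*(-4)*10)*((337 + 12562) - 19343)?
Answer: -208166976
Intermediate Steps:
(31064 - 31*(-4)*10)*((337 + 12562) - 19343) = (31064 + 124*10)*(12899 - 19343) = (31064 + 1240)*(-6444) = 32304*(-6444) = -208166976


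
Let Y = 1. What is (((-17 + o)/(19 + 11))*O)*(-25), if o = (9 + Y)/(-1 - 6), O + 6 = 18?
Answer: 1290/7 ≈ 184.29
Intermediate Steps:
O = 12 (O = -6 + 18 = 12)
o = -10/7 (o = (9 + 1)/(-1 - 6) = 10/(-7) = 10*(-⅐) = -10/7 ≈ -1.4286)
(((-17 + o)/(19 + 11))*O)*(-25) = (((-17 - 10/7)/(19 + 11))*12)*(-25) = (-129/7/30*12)*(-25) = (-129/7*1/30*12)*(-25) = -43/70*12*(-25) = -258/35*(-25) = 1290/7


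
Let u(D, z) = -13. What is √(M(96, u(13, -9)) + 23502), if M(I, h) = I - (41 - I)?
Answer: √23653 ≈ 153.80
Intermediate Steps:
M(I, h) = -41 + 2*I (M(I, h) = I + (-41 + I) = -41 + 2*I)
√(M(96, u(13, -9)) + 23502) = √((-41 + 2*96) + 23502) = √((-41 + 192) + 23502) = √(151 + 23502) = √23653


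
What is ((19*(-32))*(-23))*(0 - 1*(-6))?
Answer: 83904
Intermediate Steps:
((19*(-32))*(-23))*(0 - 1*(-6)) = (-608*(-23))*(0 + 6) = 13984*6 = 83904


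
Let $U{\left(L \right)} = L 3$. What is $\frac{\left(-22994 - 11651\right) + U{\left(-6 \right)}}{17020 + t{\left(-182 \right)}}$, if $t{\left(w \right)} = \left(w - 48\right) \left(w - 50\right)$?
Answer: $- \frac{2039}{4140} \approx -0.49251$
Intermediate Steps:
$U{\left(L \right)} = 3 L$
$t{\left(w \right)} = \left(-50 + w\right) \left(-48 + w\right)$ ($t{\left(w \right)} = \left(-48 + w\right) \left(-50 + w\right) = \left(-50 + w\right) \left(-48 + w\right)$)
$\frac{\left(-22994 - 11651\right) + U{\left(-6 \right)}}{17020 + t{\left(-182 \right)}} = \frac{\left(-22994 - 11651\right) + 3 \left(-6\right)}{17020 + \left(2400 + \left(-182\right)^{2} - -17836\right)} = \frac{\left(-22994 - 11651\right) - 18}{17020 + \left(2400 + 33124 + 17836\right)} = \frac{-34645 - 18}{17020 + 53360} = - \frac{34663}{70380} = \left(-34663\right) \frac{1}{70380} = - \frac{2039}{4140}$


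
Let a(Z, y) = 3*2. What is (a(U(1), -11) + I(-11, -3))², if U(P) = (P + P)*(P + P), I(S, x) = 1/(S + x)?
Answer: 6889/196 ≈ 35.148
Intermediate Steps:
U(P) = 4*P² (U(P) = (2*P)*(2*P) = 4*P²)
a(Z, y) = 6
(a(U(1), -11) + I(-11, -3))² = (6 + 1/(-11 - 3))² = (6 + 1/(-14))² = (6 - 1/14)² = (83/14)² = 6889/196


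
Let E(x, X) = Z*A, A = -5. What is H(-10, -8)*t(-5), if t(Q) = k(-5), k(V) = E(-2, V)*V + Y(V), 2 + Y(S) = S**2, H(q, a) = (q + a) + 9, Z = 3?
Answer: -882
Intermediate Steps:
H(q, a) = 9 + a + q (H(q, a) = (a + q) + 9 = 9 + a + q)
E(x, X) = -15 (E(x, X) = 3*(-5) = -15)
Y(S) = -2 + S**2
k(V) = -2 + V**2 - 15*V (k(V) = -15*V + (-2 + V**2) = -2 + V**2 - 15*V)
t(Q) = 98 (t(Q) = -2 + (-5)**2 - 15*(-5) = -2 + 25 + 75 = 98)
H(-10, -8)*t(-5) = (9 - 8 - 10)*98 = -9*98 = -882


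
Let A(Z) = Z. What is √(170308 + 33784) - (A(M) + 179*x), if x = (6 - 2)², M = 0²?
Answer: -2864 + 2*√51023 ≈ -2412.2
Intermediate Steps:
M = 0
x = 16 (x = 4² = 16)
√(170308 + 33784) - (A(M) + 179*x) = √(170308 + 33784) - (0 + 179*16) = √204092 - (0 + 2864) = 2*√51023 - 1*2864 = 2*√51023 - 2864 = -2864 + 2*√51023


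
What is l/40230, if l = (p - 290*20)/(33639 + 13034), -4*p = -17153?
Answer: -6047/7510619160 ≈ -8.0513e-7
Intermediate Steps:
p = 17153/4 (p = -¼*(-17153) = 17153/4 ≈ 4288.3)
l = -6047/186692 (l = (17153/4 - 290*20)/(33639 + 13034) = (17153/4 - 5800)/46673 = -6047/4*1/46673 = -6047/186692 ≈ -0.032390)
l/40230 = -6047/186692/40230 = -6047/186692*1/40230 = -6047/7510619160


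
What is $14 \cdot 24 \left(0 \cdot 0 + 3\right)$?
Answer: $1008$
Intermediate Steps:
$14 \cdot 24 \left(0 \cdot 0 + 3\right) = 336 \left(0 + 3\right) = 336 \cdot 3 = 1008$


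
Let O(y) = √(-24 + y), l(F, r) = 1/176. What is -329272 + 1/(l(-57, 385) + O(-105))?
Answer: 8*(-7243984*√129 + 41137*I)/(-I + 176*√129) ≈ -3.2927e+5 - 0.088045*I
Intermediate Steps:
l(F, r) = 1/176
-329272 + 1/(l(-57, 385) + O(-105)) = -329272 + 1/(1/176 + √(-24 - 105)) = -329272 + 1/(1/176 + √(-129)) = -329272 + 1/(1/176 + I*√129)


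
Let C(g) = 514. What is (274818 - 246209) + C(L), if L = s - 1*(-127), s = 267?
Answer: 29123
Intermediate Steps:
L = 394 (L = 267 - 1*(-127) = 267 + 127 = 394)
(274818 - 246209) + C(L) = (274818 - 246209) + 514 = 28609 + 514 = 29123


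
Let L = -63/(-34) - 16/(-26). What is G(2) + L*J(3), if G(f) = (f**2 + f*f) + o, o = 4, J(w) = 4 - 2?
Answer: 3743/221 ≈ 16.937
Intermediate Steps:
J(w) = 2
G(f) = 4 + 2*f**2 (G(f) = (f**2 + f*f) + 4 = (f**2 + f**2) + 4 = 2*f**2 + 4 = 4 + 2*f**2)
L = 1091/442 (L = -63*(-1/34) - 16*(-1/26) = 63/34 + 8/13 = 1091/442 ≈ 2.4683)
G(2) + L*J(3) = (4 + 2*2**2) + (1091/442)*2 = (4 + 2*4) + 1091/221 = (4 + 8) + 1091/221 = 12 + 1091/221 = 3743/221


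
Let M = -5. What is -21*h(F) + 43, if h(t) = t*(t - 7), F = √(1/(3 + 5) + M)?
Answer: 1163/8 + 147*I*√78/4 ≈ 145.38 + 324.57*I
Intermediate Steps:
F = I*√78/4 (F = √(1/(3 + 5) - 5) = √(1/8 - 5) = √(⅛ - 5) = √(-39/8) = I*√78/4 ≈ 2.2079*I)
h(t) = t*(-7 + t)
-21*h(F) + 43 = -21*I*√78/4*(-7 + I*√78/4) + 43 = -21*I*√78*(-7 + I*√78/4)/4 + 43 = 43 - 21*I*√78*(-7 + I*√78/4)/4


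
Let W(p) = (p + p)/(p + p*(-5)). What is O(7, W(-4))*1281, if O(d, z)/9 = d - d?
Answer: 0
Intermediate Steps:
W(p) = -½ (W(p) = (2*p)/(p - 5*p) = (2*p)/((-4*p)) = (2*p)*(-1/(4*p)) = -½)
O(d, z) = 0 (O(d, z) = 9*(d - d) = 9*0 = 0)
O(7, W(-4))*1281 = 0*1281 = 0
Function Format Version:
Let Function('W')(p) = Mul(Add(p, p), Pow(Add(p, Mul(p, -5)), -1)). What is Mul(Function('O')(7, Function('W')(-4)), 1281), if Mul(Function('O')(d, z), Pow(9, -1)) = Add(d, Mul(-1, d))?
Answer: 0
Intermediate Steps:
Function('W')(p) = Rational(-1, 2) (Function('W')(p) = Mul(Mul(2, p), Pow(Add(p, Mul(-5, p)), -1)) = Mul(Mul(2, p), Pow(Mul(-4, p), -1)) = Mul(Mul(2, p), Mul(Rational(-1, 4), Pow(p, -1))) = Rational(-1, 2))
Function('O')(d, z) = 0 (Function('O')(d, z) = Mul(9, Add(d, Mul(-1, d))) = Mul(9, 0) = 0)
Mul(Function('O')(7, Function('W')(-4)), 1281) = Mul(0, 1281) = 0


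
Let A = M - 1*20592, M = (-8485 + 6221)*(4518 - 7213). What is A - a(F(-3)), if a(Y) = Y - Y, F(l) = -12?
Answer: 6080888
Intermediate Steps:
a(Y) = 0
M = 6101480 (M = -2264*(-2695) = 6101480)
A = 6080888 (A = 6101480 - 1*20592 = 6101480 - 20592 = 6080888)
A - a(F(-3)) = 6080888 - 1*0 = 6080888 + 0 = 6080888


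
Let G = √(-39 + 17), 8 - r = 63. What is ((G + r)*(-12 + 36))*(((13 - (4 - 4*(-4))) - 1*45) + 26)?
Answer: 34320 - 624*I*√22 ≈ 34320.0 - 2926.8*I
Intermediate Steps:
r = -55 (r = 8 - 1*63 = 8 - 63 = -55)
G = I*√22 (G = √(-22) = I*√22 ≈ 4.6904*I)
((G + r)*(-12 + 36))*(((13 - (4 - 4*(-4))) - 1*45) + 26) = ((I*√22 - 55)*(-12 + 36))*(((13 - (4 - 4*(-4))) - 1*45) + 26) = ((-55 + I*√22)*24)*(((13 - (4 + 16)) - 45) + 26) = (-1320 + 24*I*√22)*(((13 - 1*20) - 45) + 26) = (-1320 + 24*I*√22)*(((13 - 20) - 45) + 26) = (-1320 + 24*I*√22)*((-7 - 45) + 26) = (-1320 + 24*I*√22)*(-52 + 26) = (-1320 + 24*I*√22)*(-26) = 34320 - 624*I*√22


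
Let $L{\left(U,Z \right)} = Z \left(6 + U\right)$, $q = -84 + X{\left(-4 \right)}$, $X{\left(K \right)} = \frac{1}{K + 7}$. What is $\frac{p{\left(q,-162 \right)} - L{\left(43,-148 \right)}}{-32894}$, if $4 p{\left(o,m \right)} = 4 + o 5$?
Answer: $- \frac{85781}{394728} \approx -0.21732$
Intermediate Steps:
$X{\left(K \right)} = \frac{1}{7 + K}$
$q = - \frac{251}{3}$ ($q = -84 + \frac{1}{7 - 4} = -84 + \frac{1}{3} = - \frac{251}{3} \approx -83.667$)
$p{\left(o,m \right)} = 1 + \frac{5 o}{4}$ ($p{\left(o,m \right)} = \frac{4 + o 5}{4} = \frac{4 + 5 o}{4} = 1 + \frac{5 o}{4}$)
$\frac{p{\left(q,-162 \right)} - L{\left(43,-148 \right)}}{-32894} = \frac{\left(1 + \frac{5}{4} \left(- \frac{251}{3}\right)\right) - - 148 \left(6 + 43\right)}{-32894} = \left(\left(1 - \frac{1255}{12}\right) - \left(-148\right) 49\right) \left(- \frac{1}{32894}\right) = \left(- \frac{1243}{12} - -7252\right) \left(- \frac{1}{32894}\right) = \left(- \frac{1243}{12} + 7252\right) \left(- \frac{1}{32894}\right) = \frac{85781}{12} \left(- \frac{1}{32894}\right) = - \frac{85781}{394728}$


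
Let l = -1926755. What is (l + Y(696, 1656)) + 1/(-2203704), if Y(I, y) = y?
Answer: -4242348366697/2203704 ≈ -1.9251e+6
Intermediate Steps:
(l + Y(696, 1656)) + 1/(-2203704) = (-1926755 + 1656) + 1/(-2203704) = -1925099 - 1/2203704 = -4242348366697/2203704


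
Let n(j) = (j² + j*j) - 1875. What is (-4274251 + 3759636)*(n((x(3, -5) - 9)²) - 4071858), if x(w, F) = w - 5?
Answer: 2081335151365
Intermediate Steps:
x(w, F) = -5 + w
n(j) = -1875 + 2*j² (n(j) = (j² + j²) - 1875 = 2*j² - 1875 = -1875 + 2*j²)
(-4274251 + 3759636)*(n((x(3, -5) - 9)²) - 4071858) = (-4274251 + 3759636)*((-1875 + 2*(((-5 + 3) - 9)²)²) - 4071858) = -514615*((-1875 + 2*((-2 - 9)²)²) - 4071858) = -514615*((-1875 + 2*((-11)²)²) - 4071858) = -514615*((-1875 + 2*121²) - 4071858) = -514615*((-1875 + 2*14641) - 4071858) = -514615*((-1875 + 29282) - 4071858) = -514615*(27407 - 4071858) = -514615*(-4044451) = 2081335151365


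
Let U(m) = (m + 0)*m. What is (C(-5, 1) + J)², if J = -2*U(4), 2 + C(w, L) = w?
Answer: 1521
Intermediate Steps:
U(m) = m² (U(m) = m*m = m²)
C(w, L) = -2 + w
J = -32 (J = -2*4² = -2*16 = -32)
(C(-5, 1) + J)² = ((-2 - 5) - 32)² = (-7 - 32)² = (-39)² = 1521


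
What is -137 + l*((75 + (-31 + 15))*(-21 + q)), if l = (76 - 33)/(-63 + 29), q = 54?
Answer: -88379/34 ≈ -2599.4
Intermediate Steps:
l = -43/34 (l = 43/(-34) = 43*(-1/34) = -43/34 ≈ -1.2647)
-137 + l*((75 + (-31 + 15))*(-21 + q)) = -137 - 43*(75 + (-31 + 15))*(-21 + 54)/34 = -137 - 43*(75 - 16)*33/34 = -137 - 2537*33/34 = -137 - 43/34*1947 = -137 - 83721/34 = -88379/34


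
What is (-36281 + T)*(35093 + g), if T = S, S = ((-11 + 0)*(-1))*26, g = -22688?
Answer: -446517975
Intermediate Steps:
S = 286 (S = -11*(-1)*26 = 11*26 = 286)
T = 286
(-36281 + T)*(35093 + g) = (-36281 + 286)*(35093 - 22688) = -35995*12405 = -446517975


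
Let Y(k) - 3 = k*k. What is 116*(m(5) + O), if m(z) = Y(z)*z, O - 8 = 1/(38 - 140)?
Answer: 875510/51 ≈ 17167.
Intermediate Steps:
O = 815/102 (O = 8 + 1/(38 - 140) = 8 + 1/(-102) = 8 - 1/102 = 815/102 ≈ 7.9902)
Y(k) = 3 + k**2 (Y(k) = 3 + k*k = 3 + k**2)
m(z) = z*(3 + z**2) (m(z) = (3 + z**2)*z = z*(3 + z**2))
116*(m(5) + O) = 116*(5*(3 + 5**2) + 815/102) = 116*(5*(3 + 25) + 815/102) = 116*(5*28 + 815/102) = 116*(140 + 815/102) = 116*(15095/102) = 875510/51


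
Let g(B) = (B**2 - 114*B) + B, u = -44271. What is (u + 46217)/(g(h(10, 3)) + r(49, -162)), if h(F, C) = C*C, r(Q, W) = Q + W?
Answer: -1946/1049 ≈ -1.8551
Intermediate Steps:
h(F, C) = C**2
g(B) = B**2 - 113*B
(u + 46217)/(g(h(10, 3)) + r(49, -162)) = (-44271 + 46217)/(3**2*(-113 + 3**2) + (49 - 162)) = 1946/(9*(-113 + 9) - 113) = 1946/(9*(-104) - 113) = 1946/(-936 - 113) = 1946/(-1049) = 1946*(-1/1049) = -1946/1049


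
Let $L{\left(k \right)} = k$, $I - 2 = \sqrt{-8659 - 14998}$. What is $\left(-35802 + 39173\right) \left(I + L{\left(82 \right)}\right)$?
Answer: $283164 + 3371 i \sqrt{23657} \approx 2.8316 \cdot 10^{5} + 5.1849 \cdot 10^{5} i$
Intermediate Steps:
$I = 2 + i \sqrt{23657}$ ($I = 2 + \sqrt{-8659 - 14998} = 2 + \sqrt{-23657} = 2 + i \sqrt{23657} \approx 2.0 + 153.81 i$)
$\left(-35802 + 39173\right) \left(I + L{\left(82 \right)}\right) = \left(-35802 + 39173\right) \left(\left(2 + i \sqrt{23657}\right) + 82\right) = 3371 \left(84 + i \sqrt{23657}\right) = 283164 + 3371 i \sqrt{23657}$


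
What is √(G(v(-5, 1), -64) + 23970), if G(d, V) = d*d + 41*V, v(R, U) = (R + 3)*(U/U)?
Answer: 5*√854 ≈ 146.12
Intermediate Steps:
v(R, U) = 3 + R (v(R, U) = (3 + R)*1 = 3 + R)
G(d, V) = d² + 41*V
√(G(v(-5, 1), -64) + 23970) = √(((3 - 5)² + 41*(-64)) + 23970) = √(((-2)² - 2624) + 23970) = √((4 - 2624) + 23970) = √(-2620 + 23970) = √21350 = 5*√854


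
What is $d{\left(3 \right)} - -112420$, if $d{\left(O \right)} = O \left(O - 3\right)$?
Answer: $112420$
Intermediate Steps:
$d{\left(O \right)} = O \left(-3 + O\right)$
$d{\left(3 \right)} - -112420 = 3 \left(-3 + 3\right) - -112420 = 3 \cdot 0 + 112420 = 0 + 112420 = 112420$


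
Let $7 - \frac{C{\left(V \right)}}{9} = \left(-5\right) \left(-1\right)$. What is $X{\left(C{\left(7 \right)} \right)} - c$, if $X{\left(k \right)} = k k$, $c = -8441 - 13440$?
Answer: $22205$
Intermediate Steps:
$C{\left(V \right)} = 18$ ($C{\left(V \right)} = 63 - 9 \left(\left(-5\right) \left(-1\right)\right) = 63 - 45 = 18$)
$c = -21881$ ($c = -8441 - 13440 = -21881$)
$X{\left(k \right)} = k^{2}$
$X{\left(C{\left(7 \right)} \right)} - c = 18^{2} - -21881 = 324 + 21881 = 22205$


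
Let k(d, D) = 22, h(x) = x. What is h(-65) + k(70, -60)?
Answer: -43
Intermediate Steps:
h(-65) + k(70, -60) = -65 + 22 = -43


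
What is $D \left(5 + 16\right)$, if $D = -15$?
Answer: $-315$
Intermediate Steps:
$D \left(5 + 16\right) = - 15 \left(5 + 16\right) = \left(-15\right) 21 = -315$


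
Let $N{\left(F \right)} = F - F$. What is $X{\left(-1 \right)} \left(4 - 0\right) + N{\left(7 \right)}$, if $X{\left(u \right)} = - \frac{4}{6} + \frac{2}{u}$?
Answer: $- \frac{32}{3} \approx -10.667$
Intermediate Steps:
$N{\left(F \right)} = 0$
$X{\left(u \right)} = - \frac{2}{3} + \frac{2}{u}$ ($X{\left(u \right)} = \left(-4\right) \frac{1}{6} + \frac{2}{u} = - \frac{2}{3} + \frac{2}{u}$)
$X{\left(-1 \right)} \left(4 - 0\right) + N{\left(7 \right)} = \left(- \frac{2}{3} + \frac{2}{-1}\right) \left(4 - 0\right) + 0 = \left(- \frac{2}{3} + 2 \left(-1\right)\right) \left(4 + 0\right) + 0 = \left(- \frac{2}{3} - 2\right) 4 + 0 = \left(- \frac{8}{3}\right) 4 + 0 = - \frac{32}{3} + 0 = - \frac{32}{3}$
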